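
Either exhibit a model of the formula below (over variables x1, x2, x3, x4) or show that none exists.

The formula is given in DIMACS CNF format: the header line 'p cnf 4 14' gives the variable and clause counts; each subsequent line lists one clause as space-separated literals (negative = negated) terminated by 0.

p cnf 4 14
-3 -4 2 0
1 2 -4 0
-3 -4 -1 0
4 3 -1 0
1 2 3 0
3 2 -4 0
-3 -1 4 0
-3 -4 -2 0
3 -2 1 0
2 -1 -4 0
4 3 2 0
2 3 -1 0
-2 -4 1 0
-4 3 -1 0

x1: False, x2: True, x3: True, x4: False

Branch on x3: set x3 = True.
Branch on x4: set x4 = False.
From the singleton clause (¬x1), x1 = False.
No clause remains; x2 is free.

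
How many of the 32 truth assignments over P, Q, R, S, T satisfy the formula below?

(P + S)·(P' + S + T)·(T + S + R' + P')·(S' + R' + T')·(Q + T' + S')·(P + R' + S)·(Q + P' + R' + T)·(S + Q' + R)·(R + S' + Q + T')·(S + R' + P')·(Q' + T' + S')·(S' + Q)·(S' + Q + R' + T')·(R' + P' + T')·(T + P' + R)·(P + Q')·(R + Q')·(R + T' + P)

There are 2^5 = 32 truth assignments over (P, Q, R, S, T).
Split on Q. With Q = 1, the clauses containing Q are satisfied and Q' drops from the rest; 1 of the 2^4 = 16 assignments to the other variables satisfy what remains.
With Q = 0, by the same count on the reduced clause set, 1 assignment works.
(One model: P=T, Q=F, R=F, S=F, T=T.)
Total: 1 + 1 = 2.

2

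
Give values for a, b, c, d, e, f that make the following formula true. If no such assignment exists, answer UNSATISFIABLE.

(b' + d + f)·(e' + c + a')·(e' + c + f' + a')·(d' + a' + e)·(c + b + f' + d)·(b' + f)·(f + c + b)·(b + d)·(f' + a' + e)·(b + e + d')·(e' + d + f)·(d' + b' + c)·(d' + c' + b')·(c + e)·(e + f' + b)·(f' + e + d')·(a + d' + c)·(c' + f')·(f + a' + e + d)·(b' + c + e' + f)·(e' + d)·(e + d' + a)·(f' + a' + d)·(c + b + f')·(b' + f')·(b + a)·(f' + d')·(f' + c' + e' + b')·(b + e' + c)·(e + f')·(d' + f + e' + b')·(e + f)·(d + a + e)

a ↦ 1, b ↦ 0, c ↦ 1, d ↦ 1, e ↦ 1, f ↦ 0

Branch on b: set b = 0.
(d) alone gives d = 1.
(e) alone gives e = 1.
(a) alone gives a = 1.
(c) alone gives c = 1.
(f') alone gives f = 0.
This assignment satisfies each clause.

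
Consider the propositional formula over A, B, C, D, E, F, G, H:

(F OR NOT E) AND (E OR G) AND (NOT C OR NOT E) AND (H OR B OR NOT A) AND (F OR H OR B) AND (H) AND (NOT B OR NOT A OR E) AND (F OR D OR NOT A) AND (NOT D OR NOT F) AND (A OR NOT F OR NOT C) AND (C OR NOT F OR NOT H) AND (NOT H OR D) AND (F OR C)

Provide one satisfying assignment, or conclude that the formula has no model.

A ↦ true, B ↦ false, C ↦ true, D ↦ true, E ↦ false, F ↦ false, G ↦ true, H ↦ true

From the singleton clause (H), H = true.
From the singleton clause (D), D = true.
From the singleton clause (NOT F), F = false.
From the singleton clause (NOT E), E = false.
From the singleton clause (G), G = true.
From the singleton clause (C), C = true.
Branch on B: set B = false.
All clauses hold; A can take either value.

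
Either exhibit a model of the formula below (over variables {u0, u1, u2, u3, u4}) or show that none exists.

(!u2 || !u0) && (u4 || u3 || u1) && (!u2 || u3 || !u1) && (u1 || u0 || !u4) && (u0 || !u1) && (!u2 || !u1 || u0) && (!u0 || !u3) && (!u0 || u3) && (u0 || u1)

Try u2 = false.
Try u0 = true.
Unit clause (!u3) forces u3 = false.
Now (u3) is unsatisfied and unit — conflict.
Backtrack on u0: now try u0 = false.
Unit clause (!u1) forces u1 = false.
Now (u1) is unsatisfied and unit — conflict.
Both values of u0 lead to a conflict.
Backtrack on u2: now try u2 = true.
Unit clause (!u0) forces u0 = false.
Unit clause (!u1) forces u1 = false.
Now (u1) is unsatisfied and unit — conflict.
Both values of u2 lead to a conflict.

UNSATISFIABLE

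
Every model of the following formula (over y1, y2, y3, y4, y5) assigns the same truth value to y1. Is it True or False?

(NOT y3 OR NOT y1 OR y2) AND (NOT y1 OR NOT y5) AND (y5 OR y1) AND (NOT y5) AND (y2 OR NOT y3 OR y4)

True

Suppose y1 = false.
Unit clause (y5) forces y5 = true.
Now (NOT y5) is unsatisfied and unit — conflict.
So every satisfying assignment has y1 = True.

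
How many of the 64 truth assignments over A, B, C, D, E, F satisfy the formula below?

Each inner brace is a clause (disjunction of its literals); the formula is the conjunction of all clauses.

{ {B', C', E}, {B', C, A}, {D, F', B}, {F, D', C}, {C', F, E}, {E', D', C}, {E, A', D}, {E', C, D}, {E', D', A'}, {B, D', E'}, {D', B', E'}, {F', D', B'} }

There are 2^6 = 64 truth assignments over (A, B, C, D, E, F).
Split on A. With A = 1, the clauses containing A are satisfied and A' drops from the rest; 5 of the 2^5 = 32 assignments to the other variables satisfy what remains.
With A = 0, by the same count on the reduced clause set, 6 assignments work.
(One model: A=F, B=F, C=F, D=F, E=F, F=F.)
Total: 5 + 6 = 11.

11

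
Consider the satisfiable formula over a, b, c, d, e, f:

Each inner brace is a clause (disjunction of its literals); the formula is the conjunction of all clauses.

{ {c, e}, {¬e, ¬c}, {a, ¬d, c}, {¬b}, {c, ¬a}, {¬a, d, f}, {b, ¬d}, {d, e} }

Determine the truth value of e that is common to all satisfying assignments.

Suppose e = False.
Unit clause (c) forces c = True.
Unit clause (¬b) forces b = False.
Unit clause (¬d) forces d = False.
Now (d) is unsatisfied and unit — conflict.
So every satisfying assignment has e = True.

True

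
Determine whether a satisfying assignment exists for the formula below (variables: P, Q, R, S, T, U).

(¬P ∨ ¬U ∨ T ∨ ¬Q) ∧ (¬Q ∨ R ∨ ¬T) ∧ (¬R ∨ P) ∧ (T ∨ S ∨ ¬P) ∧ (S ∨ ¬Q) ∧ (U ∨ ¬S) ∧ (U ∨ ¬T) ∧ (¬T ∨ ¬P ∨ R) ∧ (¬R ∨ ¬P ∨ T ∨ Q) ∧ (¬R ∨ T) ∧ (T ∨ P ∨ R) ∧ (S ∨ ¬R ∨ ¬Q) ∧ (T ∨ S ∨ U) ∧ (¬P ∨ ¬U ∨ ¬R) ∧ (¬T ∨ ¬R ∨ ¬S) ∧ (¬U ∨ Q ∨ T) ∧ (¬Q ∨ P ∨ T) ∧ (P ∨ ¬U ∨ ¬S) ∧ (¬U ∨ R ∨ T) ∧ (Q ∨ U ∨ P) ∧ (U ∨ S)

Case R = False:
Case Q = False:
Case U = True:
The clause (T) is unit, so T = True.
The clause (¬P) is unit, so P = False.
The clause (¬S) is unit, so S = False.
Every clause now holds.
A satisfying assignment: P: False; Q: False; R: False; S: False; T: True; U: True.

Yes, satisfiable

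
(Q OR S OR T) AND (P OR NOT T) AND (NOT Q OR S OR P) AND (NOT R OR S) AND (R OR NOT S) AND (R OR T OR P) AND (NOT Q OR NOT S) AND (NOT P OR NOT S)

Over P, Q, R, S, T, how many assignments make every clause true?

There are 2^5 = 32 truth assignments over (P, Q, R, S, T).
Split on T. With T = true, the clauses containing T are satisfied and NOT T drops from the rest; 2 of the 2^4 = 16 assignments to the other variables satisfy what remains.
With T = false, by the same count on the reduced clause set, 2 assignments work.
Total: 2 + 2 = 4.

4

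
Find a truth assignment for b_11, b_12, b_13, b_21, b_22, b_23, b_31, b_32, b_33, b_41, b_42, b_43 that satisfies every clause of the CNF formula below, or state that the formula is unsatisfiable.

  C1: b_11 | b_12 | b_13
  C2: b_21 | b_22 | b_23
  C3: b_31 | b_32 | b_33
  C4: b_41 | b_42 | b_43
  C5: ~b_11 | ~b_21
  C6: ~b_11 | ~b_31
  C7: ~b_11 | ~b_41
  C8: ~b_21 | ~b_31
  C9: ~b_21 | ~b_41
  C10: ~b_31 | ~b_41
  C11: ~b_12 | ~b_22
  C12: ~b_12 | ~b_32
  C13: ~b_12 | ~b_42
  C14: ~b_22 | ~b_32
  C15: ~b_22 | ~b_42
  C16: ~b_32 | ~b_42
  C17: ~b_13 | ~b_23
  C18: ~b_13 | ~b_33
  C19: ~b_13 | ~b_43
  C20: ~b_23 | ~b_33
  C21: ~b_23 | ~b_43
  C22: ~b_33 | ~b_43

Try b_11 = 0.
Try b_12 = 1.
From the singleton clause (~b_22), b_22 = 0.
From the singleton clause (~b_32), b_32 = 0.
From the singleton clause (~b_42), b_42 = 0.
Try b_21 = 1.
From the singleton clause (~b_31), b_31 = 0.
From the singleton clause (b_33), b_33 = 1.
From the singleton clause (~b_41), b_41 = 0.
From the singleton clause (b_43), b_43 = 1.
Now (~b_43) is unsatisfied and unit — conflict.
Backtrack on b_21: now try b_21 = 0.
From the singleton clause (b_23), b_23 = 1.
From the singleton clause (~b_13), b_13 = 0.
From the singleton clause (~b_33), b_33 = 0.
From the singleton clause (b_31), b_31 = 1.
From the singleton clause (~b_41), b_41 = 0.
From the singleton clause (b_43), b_43 = 1.
Now (~b_43) is unsatisfied and unit — conflict.
Both values of b_21 lead to a conflict.
Backtrack on b_12: now try b_12 = 0.
From the singleton clause (b_13), b_13 = 1.
From the singleton clause (~b_23), b_23 = 0.
From the singleton clause (~b_33), b_33 = 0.
From the singleton clause (~b_43), b_43 = 0.
Try b_21 = 1.
From the singleton clause (~b_31), b_31 = 0.
From the singleton clause (b_32), b_32 = 1.
From the singleton clause (~b_41), b_41 = 0.
From the singleton clause (b_42), b_42 = 1.
Now (~b_42) is unsatisfied and unit — conflict.
Backtrack on b_21: now try b_21 = 0.
From the singleton clause (b_22), b_22 = 1.
From the singleton clause (~b_32), b_32 = 0.
From the singleton clause (b_31), b_31 = 1.
From the singleton clause (~b_41), b_41 = 0.
From the singleton clause (b_42), b_42 = 1.
Now (~b_42) is unsatisfied and unit — conflict.
Both values of b_21 lead to a conflict.
Both values of b_12 lead to a conflict.
Backtrack on b_11: now try b_11 = 1.
From the singleton clause (~b_21), b_21 = 0.
From the singleton clause (~b_31), b_31 = 0.
From the singleton clause (~b_41), b_41 = 0.
Try b_22 = 1.
From the singleton clause (~b_12), b_12 = 0.
From the singleton clause (~b_32), b_32 = 0.
From the singleton clause (b_33), b_33 = 1.
From the singleton clause (~b_42), b_42 = 0.
From the singleton clause (b_43), b_43 = 1.
Now (~b_43) is unsatisfied and unit — conflict.
Backtrack on b_22: now try b_22 = 0.
From the singleton clause (b_23), b_23 = 1.
From the singleton clause (~b_13), b_13 = 0.
From the singleton clause (~b_33), b_33 = 0.
From the singleton clause (b_32), b_32 = 1.
From the singleton clause (~b_12), b_12 = 0.
From the singleton clause (~b_42), b_42 = 0.
From the singleton clause (b_43), b_43 = 1.
Now (~b_43) is unsatisfied and unit — conflict.
Both values of b_22 lead to a conflict.
Both values of b_11 lead to a conflict.

UNSATISFIABLE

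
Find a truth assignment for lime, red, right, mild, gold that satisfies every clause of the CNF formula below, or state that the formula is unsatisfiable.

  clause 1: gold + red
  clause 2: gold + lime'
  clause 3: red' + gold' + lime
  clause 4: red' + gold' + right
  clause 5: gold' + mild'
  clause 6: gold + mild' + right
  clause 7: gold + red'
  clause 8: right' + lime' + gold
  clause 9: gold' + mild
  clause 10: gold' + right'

Branch on gold: set gold = 1.
From the singleton clause (mild'), mild = 0.
That conflicts with the unit clause (mild).
Backtrack on gold: now try gold = 0.
From the singleton clause (red), red = 1.
That conflicts with the unit clause (red').
Either choice for gold ends in contradiction.

UNSATISFIABLE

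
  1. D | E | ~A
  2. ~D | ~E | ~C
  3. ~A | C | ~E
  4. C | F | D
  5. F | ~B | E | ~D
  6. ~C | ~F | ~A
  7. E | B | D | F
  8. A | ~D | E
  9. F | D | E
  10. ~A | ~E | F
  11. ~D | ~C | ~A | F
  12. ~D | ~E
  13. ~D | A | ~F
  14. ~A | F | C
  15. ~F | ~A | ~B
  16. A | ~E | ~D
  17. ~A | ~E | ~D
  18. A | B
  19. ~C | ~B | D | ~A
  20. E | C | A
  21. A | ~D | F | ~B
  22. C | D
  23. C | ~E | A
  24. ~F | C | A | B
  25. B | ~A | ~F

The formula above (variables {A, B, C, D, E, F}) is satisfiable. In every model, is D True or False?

False

Suppose D = 1.
Unit clause (~E) forces E = 0.
Unit clause (A) forces A = 1.
Case F = 1:
Unit clause (~C) forces C = 0.
Unit clause (~B) forces B = 0.
But (B) is also a unit clause — contradiction.
So F must be the other value — set F = 0.
Unit clause (~B) forces B = 0.
Unit clause (~C) forces C = 0.
But (C) is also a unit clause — contradiction.
Neither F = 1 nor F = 0 works.
So every satisfying assignment has D = False.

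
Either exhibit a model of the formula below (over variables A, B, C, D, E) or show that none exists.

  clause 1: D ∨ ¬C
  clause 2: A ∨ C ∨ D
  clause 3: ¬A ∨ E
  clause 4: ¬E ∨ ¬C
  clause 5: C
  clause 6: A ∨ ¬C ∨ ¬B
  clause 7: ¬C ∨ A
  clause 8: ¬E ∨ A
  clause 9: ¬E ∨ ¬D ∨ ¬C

UNSATISFIABLE

The clause (C) is unit, so C = True.
The clause (D) is unit, so D = True.
The clause (¬E) is unit, so E = False.
The clause (¬A) is unit, so A = False.
But (A) is also a unit clause — contradiction.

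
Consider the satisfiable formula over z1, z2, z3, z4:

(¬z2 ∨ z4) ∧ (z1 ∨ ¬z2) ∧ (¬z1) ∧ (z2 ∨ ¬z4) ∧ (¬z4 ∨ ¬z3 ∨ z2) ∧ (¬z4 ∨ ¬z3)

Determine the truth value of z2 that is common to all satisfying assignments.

Suppose z2 = True.
The clause (z4) is unit, so z4 = True.
The clause (z1) is unit, so z1 = True.
But (¬z1) is also a unit clause — contradiction.
So every satisfying assignment has z2 = False.

False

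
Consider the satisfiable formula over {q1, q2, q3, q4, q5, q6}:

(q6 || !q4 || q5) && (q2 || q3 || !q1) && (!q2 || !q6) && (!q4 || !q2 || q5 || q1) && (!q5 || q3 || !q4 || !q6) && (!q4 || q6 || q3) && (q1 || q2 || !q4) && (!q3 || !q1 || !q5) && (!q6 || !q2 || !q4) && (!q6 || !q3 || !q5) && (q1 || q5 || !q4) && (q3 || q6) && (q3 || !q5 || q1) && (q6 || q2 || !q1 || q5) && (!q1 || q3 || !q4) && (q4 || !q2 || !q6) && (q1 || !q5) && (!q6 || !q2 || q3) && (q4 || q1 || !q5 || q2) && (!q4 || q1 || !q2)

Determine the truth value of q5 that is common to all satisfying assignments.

Suppose q5 = true.
The clause (q1) is unit, so q1 = true.
The clause (!q3) is unit, so q3 = false.
The clause (q2) is unit, so q2 = true.
The clause (!q6) is unit, so q6 = false.
But (q6) is also a unit clause — contradiction.
So every satisfying assignment has q5 = False.

False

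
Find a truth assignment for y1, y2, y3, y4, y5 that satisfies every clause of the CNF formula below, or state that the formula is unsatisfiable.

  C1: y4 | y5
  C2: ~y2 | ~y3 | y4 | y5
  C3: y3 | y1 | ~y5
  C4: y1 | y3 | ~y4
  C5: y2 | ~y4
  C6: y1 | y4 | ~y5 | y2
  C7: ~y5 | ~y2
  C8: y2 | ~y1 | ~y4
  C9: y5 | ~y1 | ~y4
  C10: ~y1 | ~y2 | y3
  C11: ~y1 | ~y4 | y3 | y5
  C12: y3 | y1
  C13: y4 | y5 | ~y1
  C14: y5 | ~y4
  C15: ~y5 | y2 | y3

Case y4 = 0:
From the singleton clause (y5), y5 = 1.
From the singleton clause (~y2), y2 = 0.
From the singleton clause (y1), y1 = 1.
From the singleton clause (y3), y3 = 1.
All clauses are satisfied.

y1 ↦ 1, y2 ↦ 0, y3 ↦ 1, y4 ↦ 0, y5 ↦ 1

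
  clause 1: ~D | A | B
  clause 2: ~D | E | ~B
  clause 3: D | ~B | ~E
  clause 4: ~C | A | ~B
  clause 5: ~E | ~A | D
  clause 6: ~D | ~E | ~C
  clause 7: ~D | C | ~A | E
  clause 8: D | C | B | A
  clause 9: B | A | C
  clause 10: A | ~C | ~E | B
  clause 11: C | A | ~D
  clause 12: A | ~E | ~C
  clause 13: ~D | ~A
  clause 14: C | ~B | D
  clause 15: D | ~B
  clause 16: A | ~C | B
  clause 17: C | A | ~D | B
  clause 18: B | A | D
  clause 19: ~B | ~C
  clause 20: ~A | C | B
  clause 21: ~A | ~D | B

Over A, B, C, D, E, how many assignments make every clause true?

There are 2^5 = 32 truth assignments over (A, B, C, D, E).
Split on D. With D = 1, the clauses containing D are satisfied and ~D drops from the rest; 0 of the 2^4 = 16 assignments to the other variables satisfy what remains.
With D = 0, by the same count on the reduced clause set, 1 assignment works.
Total: 0 + 1 = 1.

1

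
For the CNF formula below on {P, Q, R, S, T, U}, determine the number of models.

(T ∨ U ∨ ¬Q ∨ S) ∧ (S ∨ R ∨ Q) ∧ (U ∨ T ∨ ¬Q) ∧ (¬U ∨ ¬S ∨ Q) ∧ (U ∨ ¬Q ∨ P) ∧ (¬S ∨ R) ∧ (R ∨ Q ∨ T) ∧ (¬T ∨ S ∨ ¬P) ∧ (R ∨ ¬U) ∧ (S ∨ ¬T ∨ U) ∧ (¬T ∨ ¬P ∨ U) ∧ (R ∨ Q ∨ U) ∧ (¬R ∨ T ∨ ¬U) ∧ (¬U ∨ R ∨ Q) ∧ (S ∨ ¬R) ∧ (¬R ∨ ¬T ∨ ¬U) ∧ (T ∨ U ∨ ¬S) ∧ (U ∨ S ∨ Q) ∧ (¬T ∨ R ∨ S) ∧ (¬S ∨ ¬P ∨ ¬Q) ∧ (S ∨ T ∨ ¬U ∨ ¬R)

There are 2^6 = 64 truth assignments over (P, Q, R, S, T, U).
Split on R. With R = True, the clauses containing R are satisfied and ¬R drops from the rest; 1 of the 2^5 = 32 assignments to the other variables satisfy what remains.
With R = False, by the same count on the reduced clause set, 0 assignments work.
Total: 1 + 0 = 1.

1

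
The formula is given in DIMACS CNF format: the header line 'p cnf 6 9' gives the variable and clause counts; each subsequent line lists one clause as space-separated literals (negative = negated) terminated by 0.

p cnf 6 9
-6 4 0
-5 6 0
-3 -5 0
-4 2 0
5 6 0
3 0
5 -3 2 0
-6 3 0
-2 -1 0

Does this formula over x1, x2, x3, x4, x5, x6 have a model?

From the singleton clause (x3), x3 = True.
From the singleton clause (¬x5), x5 = False.
From the singleton clause (x6), x6 = True.
From the singleton clause (x4), x4 = True.
From the singleton clause (x2), x2 = True.
From the singleton clause (¬x1), x1 = False.
This assignment satisfies each clause.
A satisfying assignment: x1: False; x2: True; x3: True; x4: True; x5: False; x6: True.

Satisfiable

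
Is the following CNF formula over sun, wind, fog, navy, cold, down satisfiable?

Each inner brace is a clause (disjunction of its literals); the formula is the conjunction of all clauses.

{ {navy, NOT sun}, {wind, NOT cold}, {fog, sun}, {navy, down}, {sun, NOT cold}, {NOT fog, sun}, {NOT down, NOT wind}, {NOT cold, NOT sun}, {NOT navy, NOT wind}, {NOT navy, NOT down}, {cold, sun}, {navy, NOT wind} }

Yes

Try navy = true.
The clause (NOT wind) is unit, so wind = false.
The clause (NOT cold) is unit, so cold = false.
The clause (NOT down) is unit, so down = false.
The clause (sun) is unit, so sun = true.
All clauses hold; fog can take either value.
A satisfying assignment: sun: true, wind: false, fog: false, navy: true, cold: false, down: false.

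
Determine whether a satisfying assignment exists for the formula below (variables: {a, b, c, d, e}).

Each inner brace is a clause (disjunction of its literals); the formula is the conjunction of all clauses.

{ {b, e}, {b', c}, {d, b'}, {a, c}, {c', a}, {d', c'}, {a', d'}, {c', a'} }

Yes

Suppose b = 0.
From the singleton clause (e), e = 1.
Suppose a = 1.
From the singleton clause (d'), d = 0.
From the singleton clause (c'), c = 0.
Every clause now holds.
A satisfying assignment: a: 1,  b: 0,  c: 0,  d: 0,  e: 1.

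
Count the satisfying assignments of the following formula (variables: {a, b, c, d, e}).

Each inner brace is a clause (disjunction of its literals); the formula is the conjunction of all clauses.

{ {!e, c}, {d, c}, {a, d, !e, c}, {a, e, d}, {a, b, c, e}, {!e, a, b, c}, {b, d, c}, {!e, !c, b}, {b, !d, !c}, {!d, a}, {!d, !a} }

4

There are 2^5 = 32 truth assignments over (a, b, c, d, e).
Split on b. With b = true, the clauses containing b are satisfied and !b drops from the rest; 3 of the 2^4 = 16 assignments to the other variables satisfy what remains.
With b = false, by the same count on the reduced clause set, 1 assignment works.
(One model: a=F, b=T, c=T, d=F, e=T.)
Total: 3 + 1 = 4.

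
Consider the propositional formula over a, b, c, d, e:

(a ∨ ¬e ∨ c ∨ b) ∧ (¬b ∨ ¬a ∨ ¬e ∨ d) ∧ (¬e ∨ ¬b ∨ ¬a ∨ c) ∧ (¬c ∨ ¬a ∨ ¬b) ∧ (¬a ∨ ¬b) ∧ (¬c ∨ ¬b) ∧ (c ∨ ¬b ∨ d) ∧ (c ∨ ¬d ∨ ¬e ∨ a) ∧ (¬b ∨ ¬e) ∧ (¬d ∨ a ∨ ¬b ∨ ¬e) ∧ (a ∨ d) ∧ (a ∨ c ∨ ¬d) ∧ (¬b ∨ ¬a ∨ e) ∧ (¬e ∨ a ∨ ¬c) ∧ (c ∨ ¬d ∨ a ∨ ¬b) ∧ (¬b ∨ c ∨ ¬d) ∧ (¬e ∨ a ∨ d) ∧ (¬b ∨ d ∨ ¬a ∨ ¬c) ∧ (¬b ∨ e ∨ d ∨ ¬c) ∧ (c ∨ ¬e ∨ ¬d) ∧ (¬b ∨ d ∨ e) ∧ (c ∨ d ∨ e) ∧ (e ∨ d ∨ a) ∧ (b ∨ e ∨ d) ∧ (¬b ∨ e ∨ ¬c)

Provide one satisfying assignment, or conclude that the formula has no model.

Try a = True.
(¬b) alone gives b = False.
Try e = False.
(d) alone gives d = True.
All clauses hold; c can take either value.

a: True,  b: False,  c: True,  d: True,  e: False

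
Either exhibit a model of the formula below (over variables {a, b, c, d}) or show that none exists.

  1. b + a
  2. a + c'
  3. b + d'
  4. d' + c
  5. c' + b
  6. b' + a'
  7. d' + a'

a: 0; b: 1; c: 0; d: 0

Case b = 1:
From the singleton clause (a'), a = 0.
From the singleton clause (c'), c = 0.
From the singleton clause (d'), d = 0.
This assignment satisfies each clause.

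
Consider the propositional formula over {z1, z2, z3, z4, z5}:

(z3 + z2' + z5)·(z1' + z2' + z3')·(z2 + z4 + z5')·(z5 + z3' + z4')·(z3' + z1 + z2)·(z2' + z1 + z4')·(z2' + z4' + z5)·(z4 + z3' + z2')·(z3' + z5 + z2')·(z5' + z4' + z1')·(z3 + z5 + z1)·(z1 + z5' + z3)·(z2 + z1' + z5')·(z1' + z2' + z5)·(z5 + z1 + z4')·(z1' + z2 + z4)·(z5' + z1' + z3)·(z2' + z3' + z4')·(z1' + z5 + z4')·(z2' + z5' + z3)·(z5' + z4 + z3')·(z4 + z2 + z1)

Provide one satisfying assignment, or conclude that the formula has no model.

UNSATISFIABLE

Suppose z3 = 1.
Suppose z1 = 0.
(z2) alone gives z2 = 1.
(z4') alone gives z4 = 0.
Now (z4) is unsatisfied and unit — conflict.
Backtrack on z1: now try z1 = 1.
(z2') alone gives z2 = 0.
(z5') alone gives z5 = 0.
(z4') alone gives z4 = 0.
Now (z4) is unsatisfied and unit — conflict.
Both values of z1 lead to a conflict.
Backtrack on z3: now try z3 = 0.
Suppose z2 = 0.
Suppose z4 = 1.
Suppose z5 = 0.
(z1) alone gives z1 = 1.
Now (z1') is unsatisfied and unit — conflict.
Backtrack on z5: now try z5 = 1.
(z1') alone gives z1 = 0.
Now (z1) is unsatisfied and unit — conflict.
Both values of z5 lead to a conflict.
Backtrack on z4: now try z4 = 0.
(z5') alone gives z5 = 0.
(z1) alone gives z1 = 1.
Now (z1') is unsatisfied and unit — conflict.
Both values of z4 lead to a conflict.
Backtrack on z2: now try z2 = 1.
(z5) alone gives z5 = 1.
Now (z5') is unsatisfied and unit — conflict.
Both values of z2 lead to a conflict.
Both values of z3 lead to a conflict.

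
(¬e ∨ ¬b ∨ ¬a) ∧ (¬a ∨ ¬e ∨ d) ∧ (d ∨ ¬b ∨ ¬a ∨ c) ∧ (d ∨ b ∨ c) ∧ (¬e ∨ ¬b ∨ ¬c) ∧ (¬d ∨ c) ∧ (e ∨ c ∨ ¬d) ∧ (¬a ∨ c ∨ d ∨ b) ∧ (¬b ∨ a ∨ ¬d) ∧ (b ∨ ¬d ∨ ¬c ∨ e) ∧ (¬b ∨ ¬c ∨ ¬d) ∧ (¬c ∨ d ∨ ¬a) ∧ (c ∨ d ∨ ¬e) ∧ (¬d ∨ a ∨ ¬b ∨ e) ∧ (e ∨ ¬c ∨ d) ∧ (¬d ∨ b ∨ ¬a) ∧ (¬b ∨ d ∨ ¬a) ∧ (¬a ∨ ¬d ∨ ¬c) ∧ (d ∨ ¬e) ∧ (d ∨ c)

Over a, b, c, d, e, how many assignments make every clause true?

1

There are 2^5 = 32 truth assignments over (a, b, c, d, e).
Split on c. With c = True, the clauses containing c are satisfied and ¬c drops from the rest; 1 of the 2^4 = 16 assignments to the other variables satisfy what remains.
With c = False, by the same count on the reduced clause set, 0 assignments work.
Total: 1 + 0 = 1.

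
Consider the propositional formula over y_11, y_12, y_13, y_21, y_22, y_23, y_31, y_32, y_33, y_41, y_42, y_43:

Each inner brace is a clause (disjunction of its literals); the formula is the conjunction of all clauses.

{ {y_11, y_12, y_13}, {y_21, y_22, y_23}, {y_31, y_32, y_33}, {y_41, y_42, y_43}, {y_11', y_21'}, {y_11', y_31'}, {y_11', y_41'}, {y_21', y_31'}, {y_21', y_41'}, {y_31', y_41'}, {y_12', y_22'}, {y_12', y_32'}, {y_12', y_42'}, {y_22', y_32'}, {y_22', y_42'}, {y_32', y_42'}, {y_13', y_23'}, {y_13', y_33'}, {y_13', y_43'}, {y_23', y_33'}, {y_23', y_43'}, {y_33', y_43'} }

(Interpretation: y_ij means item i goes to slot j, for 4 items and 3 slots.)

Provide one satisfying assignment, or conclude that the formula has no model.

Suppose y_11 = 0.
Suppose y_12 = 1.
The clause (y_22') is unit, so y_22 = 0.
The clause (y_32') is unit, so y_32 = 0.
The clause (y_42') is unit, so y_42 = 0.
Suppose y_21 = 1.
The clause (y_31') is unit, so y_31 = 0.
The clause (y_33) is unit, so y_33 = 1.
The clause (y_41') is unit, so y_41 = 0.
The clause (y_43) is unit, so y_43 = 1.
That conflicts with the unit clause (y_43').
So y_21 must be the other value — set y_21 = 0.
The clause (y_23) is unit, so y_23 = 1.
The clause (y_13') is unit, so y_13 = 0.
The clause (y_33') is unit, so y_33 = 0.
The clause (y_31) is unit, so y_31 = 1.
The clause (y_41') is unit, so y_41 = 0.
The clause (y_43) is unit, so y_43 = 1.
That conflicts with the unit clause (y_43').
Neither y_21 = 1 nor y_21 = 0 works.
So y_12 must be the other value — set y_12 = 0.
The clause (y_13) is unit, so y_13 = 1.
The clause (y_23') is unit, so y_23 = 0.
The clause (y_33') is unit, so y_33 = 0.
The clause (y_43') is unit, so y_43 = 0.
Suppose y_21 = 1.
The clause (y_31') is unit, so y_31 = 0.
The clause (y_32) is unit, so y_32 = 1.
The clause (y_41') is unit, so y_41 = 0.
The clause (y_42) is unit, so y_42 = 1.
That conflicts with the unit clause (y_42').
So y_21 must be the other value — set y_21 = 0.
The clause (y_22) is unit, so y_22 = 1.
The clause (y_32') is unit, so y_32 = 0.
The clause (y_31) is unit, so y_31 = 1.
The clause (y_41') is unit, so y_41 = 0.
The clause (y_42) is unit, so y_42 = 1.
That conflicts with the unit clause (y_42').
Neither y_21 = 1 nor y_21 = 0 works.
Neither y_12 = 1 nor y_12 = 0 works.
So y_11 must be the other value — set y_11 = 1.
The clause (y_21') is unit, so y_21 = 0.
The clause (y_31') is unit, so y_31 = 0.
The clause (y_41') is unit, so y_41 = 0.
Suppose y_22 = 1.
The clause (y_12') is unit, so y_12 = 0.
The clause (y_32') is unit, so y_32 = 0.
The clause (y_33) is unit, so y_33 = 1.
The clause (y_42') is unit, so y_42 = 0.
The clause (y_43) is unit, so y_43 = 1.
That conflicts with the unit clause (y_43').
So y_22 must be the other value — set y_22 = 0.
The clause (y_23) is unit, so y_23 = 1.
The clause (y_13') is unit, so y_13 = 0.
The clause (y_33') is unit, so y_33 = 0.
The clause (y_32) is unit, so y_32 = 1.
The clause (y_12') is unit, so y_12 = 0.
The clause (y_42') is unit, so y_42 = 0.
The clause (y_43) is unit, so y_43 = 1.
That conflicts with the unit clause (y_43').
Neither y_22 = 1 nor y_22 = 0 works.
Neither y_11 = 1 nor y_11 = 0 works.

UNSATISFIABLE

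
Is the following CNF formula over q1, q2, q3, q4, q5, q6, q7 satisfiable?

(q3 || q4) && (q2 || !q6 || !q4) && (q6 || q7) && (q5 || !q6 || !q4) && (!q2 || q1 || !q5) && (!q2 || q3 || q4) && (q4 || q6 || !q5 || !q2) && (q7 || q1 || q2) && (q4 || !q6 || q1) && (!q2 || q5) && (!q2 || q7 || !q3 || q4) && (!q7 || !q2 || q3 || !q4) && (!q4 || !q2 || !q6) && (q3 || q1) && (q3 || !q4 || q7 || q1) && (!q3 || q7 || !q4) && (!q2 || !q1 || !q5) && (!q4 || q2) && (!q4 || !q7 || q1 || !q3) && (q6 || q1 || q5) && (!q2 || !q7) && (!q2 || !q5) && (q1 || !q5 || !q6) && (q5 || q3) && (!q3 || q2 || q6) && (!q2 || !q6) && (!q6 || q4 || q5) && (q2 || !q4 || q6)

Yes

Try q3 = true.
Try q6 = true.
The clause (!q2) is unit, so q2 = false.
The clause (!q4) is unit, so q4 = false.
The clause (q1) is unit, so q1 = true.
The clause (q5) is unit, so q5 = true.
Every clause is now satisfied; q7 is unconstrained.
A satisfying assignment: q1=true,  q2=false,  q3=true,  q4=false,  q5=true,  q6=true,  q7=false.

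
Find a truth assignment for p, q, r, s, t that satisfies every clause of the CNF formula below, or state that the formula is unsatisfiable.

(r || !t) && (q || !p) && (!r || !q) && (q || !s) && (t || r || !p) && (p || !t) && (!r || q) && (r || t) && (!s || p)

Branch on r: set r = true.
Unit clause (!q) forces q = false.
That conflicts with the unit clause (q).
That branch fails; take r = false instead.
Unit clause (!t) forces t = false.
That conflicts with the unit clause (t).
Both values of r lead to a conflict.

UNSATISFIABLE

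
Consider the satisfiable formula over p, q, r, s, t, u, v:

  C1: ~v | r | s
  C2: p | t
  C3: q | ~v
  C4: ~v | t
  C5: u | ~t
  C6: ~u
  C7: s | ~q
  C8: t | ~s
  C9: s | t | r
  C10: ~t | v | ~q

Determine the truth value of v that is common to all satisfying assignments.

False

Suppose v = 1.
From the singleton clause (q), q = 1.
From the singleton clause (t), t = 1.
From the singleton clause (u), u = 1.
That conflicts with the unit clause (~u).
So every satisfying assignment has v = False.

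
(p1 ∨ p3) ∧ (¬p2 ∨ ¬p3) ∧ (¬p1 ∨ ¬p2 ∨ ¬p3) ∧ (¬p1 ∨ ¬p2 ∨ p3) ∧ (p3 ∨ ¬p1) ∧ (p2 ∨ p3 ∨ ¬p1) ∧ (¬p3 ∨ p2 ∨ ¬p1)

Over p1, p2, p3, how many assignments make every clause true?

There are 2^3 = 8 truth assignments over (p1, p2, p3).
Check each against the 7 clauses (columns in the order p1, p2, p3):
  F F F  ✗ fails (p1 ∨ p3)
  F F T  ✓ satisfies all
  F T F  ✗ fails (p1 ∨ p3)
  F T T  ✗ fails (¬p2 ∨ ¬p3)
  T F F  ✗ fails (p3 ∨ ¬p1)
  T F T  ✗ fails (¬p3 ∨ p2 ∨ ¬p1)
  T T F  ✗ fails (¬p1 ∨ ¬p2 ∨ p3)
  T T T  ✗ fails (¬p2 ∨ ¬p3)
1 of the 8 rows is a model.

1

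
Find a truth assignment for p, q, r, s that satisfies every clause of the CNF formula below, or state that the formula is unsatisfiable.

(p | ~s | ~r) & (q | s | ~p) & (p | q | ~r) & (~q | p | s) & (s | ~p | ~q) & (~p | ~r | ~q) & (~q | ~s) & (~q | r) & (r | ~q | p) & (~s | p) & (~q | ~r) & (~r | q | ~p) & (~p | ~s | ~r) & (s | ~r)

Case q = 0:
Case s = 1:
The clause (p) is unit, so p = 1.
The clause (~r) is unit, so r = 0.
This assignment satisfies each clause.

p: 1, q: 0, r: 0, s: 1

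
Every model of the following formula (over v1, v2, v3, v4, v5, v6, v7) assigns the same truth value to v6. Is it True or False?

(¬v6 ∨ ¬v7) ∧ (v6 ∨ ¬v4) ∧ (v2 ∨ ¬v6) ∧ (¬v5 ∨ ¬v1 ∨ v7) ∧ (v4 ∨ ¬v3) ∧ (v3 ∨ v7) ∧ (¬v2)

False

Suppose v6 = True.
The clause (¬v7) is unit, so v7 = False.
The clause (v2) is unit, so v2 = True.
Now (¬v2) is unsatisfied and unit — conflict.
So every satisfying assignment has v6 = False.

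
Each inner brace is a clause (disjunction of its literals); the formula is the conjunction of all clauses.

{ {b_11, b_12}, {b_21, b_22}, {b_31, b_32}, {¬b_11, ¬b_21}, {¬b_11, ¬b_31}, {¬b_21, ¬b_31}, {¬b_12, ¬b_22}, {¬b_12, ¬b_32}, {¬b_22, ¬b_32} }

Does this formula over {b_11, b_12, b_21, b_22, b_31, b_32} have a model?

Branch on b_11: set b_11 = True.
(¬b_21) alone gives b_21 = False.
(b_22) alone gives b_22 = True.
(¬b_31) alone gives b_31 = False.
(b_32) alone gives b_32 = True.
Now (¬b_32) is unsatisfied and unit — conflict.
That branch fails; take b_11 = False instead.
(b_12) alone gives b_12 = True.
(¬b_22) alone gives b_22 = False.
(b_21) alone gives b_21 = True.
(¬b_31) alone gives b_31 = False.
(b_32) alone gives b_32 = True.
Now (¬b_32) is unsatisfied and unit — conflict.
Both values of b_11 lead to a conflict.
No assignment satisfies every clause.

No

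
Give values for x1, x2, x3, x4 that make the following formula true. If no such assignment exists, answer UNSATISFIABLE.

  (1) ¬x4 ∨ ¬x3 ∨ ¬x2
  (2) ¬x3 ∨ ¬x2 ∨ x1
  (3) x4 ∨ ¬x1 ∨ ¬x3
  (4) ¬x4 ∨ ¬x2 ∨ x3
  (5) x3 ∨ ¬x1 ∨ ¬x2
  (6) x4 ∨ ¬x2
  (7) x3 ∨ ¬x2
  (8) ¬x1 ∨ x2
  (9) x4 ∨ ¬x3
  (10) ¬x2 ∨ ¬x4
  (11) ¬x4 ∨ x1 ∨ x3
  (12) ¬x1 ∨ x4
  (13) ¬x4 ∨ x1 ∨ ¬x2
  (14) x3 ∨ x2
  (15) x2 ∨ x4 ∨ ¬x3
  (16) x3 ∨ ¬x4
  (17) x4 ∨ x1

x1=False,  x2=False,  x3=True,  x4=True

Suppose x4 = True.
The clause (¬x2) is unit, so x2 = False.
The clause (¬x1) is unit, so x1 = False.
The clause (x3) is unit, so x3 = True.
All clauses are satisfied.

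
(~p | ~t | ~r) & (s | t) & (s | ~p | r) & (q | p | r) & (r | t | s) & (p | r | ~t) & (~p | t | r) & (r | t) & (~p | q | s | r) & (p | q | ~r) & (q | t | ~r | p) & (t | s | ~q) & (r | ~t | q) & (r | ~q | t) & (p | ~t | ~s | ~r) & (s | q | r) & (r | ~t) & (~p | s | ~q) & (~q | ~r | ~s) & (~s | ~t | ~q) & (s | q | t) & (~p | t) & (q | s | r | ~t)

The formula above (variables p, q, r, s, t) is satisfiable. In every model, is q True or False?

Suppose q = 0.
Branch on s: set s = 1.
Branch on p: set p = 1.
The clause (t) is unit, so t = 1.
The clause (~r) is unit, so r = 0.
But (r) is also a unit clause — contradiction.
So p must be the other value — set p = 0.
The clause (r) is unit, so r = 1.
But (~r) is also a unit clause — contradiction.
Neither p = 1 nor p = 0 works.
So s must be the other value — set s = 0.
The clause (t) is unit, so t = 1.
The clause (r) is unit, so r = 1.
The clause (~p) is unit, so p = 0.
But (p) is also a unit clause — contradiction.
Neither s = 1 nor s = 0 works.
So every satisfying assignment has q = True.

True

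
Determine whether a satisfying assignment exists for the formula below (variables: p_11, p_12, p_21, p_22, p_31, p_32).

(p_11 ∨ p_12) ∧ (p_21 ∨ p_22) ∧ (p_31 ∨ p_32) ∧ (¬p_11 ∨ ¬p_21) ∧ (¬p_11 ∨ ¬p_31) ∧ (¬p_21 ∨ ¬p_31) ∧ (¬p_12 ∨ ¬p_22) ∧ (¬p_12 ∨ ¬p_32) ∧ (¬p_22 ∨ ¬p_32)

Unsatisfiable

Suppose p_11 = True.
From the singleton clause (¬p_21), p_21 = False.
From the singleton clause (p_22), p_22 = True.
From the singleton clause (¬p_31), p_31 = False.
From the singleton clause (p_32), p_32 = True.
But (¬p_32) is also a unit clause — contradiction.
Backtrack on p_11: now try p_11 = False.
From the singleton clause (p_12), p_12 = True.
From the singleton clause (¬p_22), p_22 = False.
From the singleton clause (p_21), p_21 = True.
From the singleton clause (¬p_31), p_31 = False.
From the singleton clause (p_32), p_32 = True.
But (¬p_32) is also a unit clause — contradiction.
Neither p_11 = True nor p_11 = False works.
No assignment satisfies every clause.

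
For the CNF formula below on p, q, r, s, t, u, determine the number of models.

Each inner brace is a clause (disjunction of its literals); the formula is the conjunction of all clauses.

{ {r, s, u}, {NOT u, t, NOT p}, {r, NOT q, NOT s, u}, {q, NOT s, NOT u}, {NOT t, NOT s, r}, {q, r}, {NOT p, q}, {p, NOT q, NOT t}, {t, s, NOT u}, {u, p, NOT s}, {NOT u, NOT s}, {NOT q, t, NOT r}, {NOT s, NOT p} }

There are 2^6 = 64 truth assignments over (p, q, r, s, t, u).
Split on r. With r = true, the clauses containing r are satisfied and NOT r drops from the rest; 5 of the 2^5 = 32 assignments to the other variables satisfy what remains.
With r = false, by the same count on the reduced clause set, 1 assignment works.
(One model: p=F, q=F, r=T, s=F, t=F, u=F.)
Total: 5 + 1 = 6.

6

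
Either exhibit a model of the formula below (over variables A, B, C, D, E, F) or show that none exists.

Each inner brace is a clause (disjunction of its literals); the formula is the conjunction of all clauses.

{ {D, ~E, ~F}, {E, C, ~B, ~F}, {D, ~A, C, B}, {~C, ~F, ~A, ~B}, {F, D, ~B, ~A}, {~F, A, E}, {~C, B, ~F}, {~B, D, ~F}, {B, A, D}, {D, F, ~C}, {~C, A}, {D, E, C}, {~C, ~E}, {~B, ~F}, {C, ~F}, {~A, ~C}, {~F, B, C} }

A ↦ 0; B ↦ 1; C ↦ 0; D ↦ 1; E ↦ 1; F ↦ 0

Try C = 0.
(~F) alone gives F = 0.
Try D = 1.
Every clause is now satisfied; A, B, E are unconstrained.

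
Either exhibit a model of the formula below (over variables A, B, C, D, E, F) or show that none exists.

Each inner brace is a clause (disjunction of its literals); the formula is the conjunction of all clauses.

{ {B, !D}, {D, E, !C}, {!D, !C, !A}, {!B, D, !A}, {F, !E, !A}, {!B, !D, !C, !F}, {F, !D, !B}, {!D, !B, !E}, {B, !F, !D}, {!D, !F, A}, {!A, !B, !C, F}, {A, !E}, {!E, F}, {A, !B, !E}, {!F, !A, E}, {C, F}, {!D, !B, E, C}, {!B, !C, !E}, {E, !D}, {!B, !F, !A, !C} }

Branch on B: set B = false.
(!D) alone gives D = false.
Branch on E: set E = true.
(A) alone gives A = true.
(F) alone gives F = true.
All clauses hold; C can take either value.

A ↦ true,  B ↦ false,  C ↦ true,  D ↦ false,  E ↦ true,  F ↦ true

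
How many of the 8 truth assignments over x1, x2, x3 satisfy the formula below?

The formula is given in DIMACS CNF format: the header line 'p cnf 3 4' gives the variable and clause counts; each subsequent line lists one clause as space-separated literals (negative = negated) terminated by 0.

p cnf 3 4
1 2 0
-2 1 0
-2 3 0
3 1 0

There are 2^3 = 8 truth assignments over (x1, x2, x3).
Split on x2. With x2 = True, the clauses containing x2 are satisfied and ¬x2 drops from the rest; 1 of the 2^2 = 4 assignments to the other variables satisfy what remains.
With x2 = False, by the same count on the reduced clause set, 2 assignments work.
(One model: x1=T, x2=F, x3=F.)
Total: 1 + 2 = 3.

3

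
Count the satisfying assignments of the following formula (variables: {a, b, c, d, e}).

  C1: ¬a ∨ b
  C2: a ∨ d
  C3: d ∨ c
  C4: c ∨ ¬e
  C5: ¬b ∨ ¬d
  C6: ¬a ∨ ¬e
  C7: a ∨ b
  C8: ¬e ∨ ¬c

There are 2^5 = 32 truth assignments over (a, b, c, d, e).
Split on b. With b = True, the clauses containing b are satisfied and ¬b drops from the rest; 1 of the 2^4 = 16 assignments to the other variables satisfy what remains.
With b = False, by the same count on the reduced clause set, 0 assignments work.
Total: 1 + 0 = 1.

1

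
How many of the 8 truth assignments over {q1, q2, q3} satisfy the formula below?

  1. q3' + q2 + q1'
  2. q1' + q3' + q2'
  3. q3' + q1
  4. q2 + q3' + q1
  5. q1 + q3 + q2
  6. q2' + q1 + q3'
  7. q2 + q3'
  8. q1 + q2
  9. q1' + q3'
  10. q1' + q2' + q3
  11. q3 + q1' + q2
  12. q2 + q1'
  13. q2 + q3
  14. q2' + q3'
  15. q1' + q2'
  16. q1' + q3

1

There are 2^3 = 8 truth assignments over (q1, q2, q3).
Check each against the 16 clauses (columns in the order q1, q2, q3):
  F F F  ✗ fails (q1 + q3 + q2)
  F F T  ✗ fails (q3' + q1)
  F T F  ✓ satisfies all
  F T T  ✗ fails (q3' + q1)
  T F F  ✗ fails (q3 + q1' + q2)
  T F T  ✗ fails (q3' + q2 + q1')
  T T F  ✗ fails (q1' + q2' + q3)
  T T T  ✗ fails (q1' + q3' + q2')
1 of the 8 rows is a model.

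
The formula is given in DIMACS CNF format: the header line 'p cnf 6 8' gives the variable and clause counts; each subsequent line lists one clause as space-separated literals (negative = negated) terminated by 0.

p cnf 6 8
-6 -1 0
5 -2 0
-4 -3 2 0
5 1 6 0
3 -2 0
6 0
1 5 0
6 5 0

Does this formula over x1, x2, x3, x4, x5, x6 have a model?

The clause (x6) is unit, so x6 = True.
The clause (¬x1) is unit, so x1 = False.
The clause (x5) is unit, so x5 = True.
Case x3 = False:
The clause (¬x2) is unit, so x2 = False.
All clauses hold; x4 can take either value.
A satisfying assignment: x1: False, x2: False, x3: False, x4: False, x5: True, x6: True.

Yes, satisfiable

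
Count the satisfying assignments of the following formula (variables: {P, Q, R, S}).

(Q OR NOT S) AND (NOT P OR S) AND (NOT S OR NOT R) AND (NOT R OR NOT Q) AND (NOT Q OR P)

There are 2^4 = 16 truth assignments over (P, Q, R, S).
Split on S. With S = true, the clauses containing S are satisfied and NOT S drops from the rest; 1 of the 2^3 = 8 assignments to the other variables satisfy what remains.
With S = false, by the same count on the reduced clause set, 2 assignments work.
(One model: P=F, Q=F, R=F, S=F.)
Total: 1 + 2 = 3.

3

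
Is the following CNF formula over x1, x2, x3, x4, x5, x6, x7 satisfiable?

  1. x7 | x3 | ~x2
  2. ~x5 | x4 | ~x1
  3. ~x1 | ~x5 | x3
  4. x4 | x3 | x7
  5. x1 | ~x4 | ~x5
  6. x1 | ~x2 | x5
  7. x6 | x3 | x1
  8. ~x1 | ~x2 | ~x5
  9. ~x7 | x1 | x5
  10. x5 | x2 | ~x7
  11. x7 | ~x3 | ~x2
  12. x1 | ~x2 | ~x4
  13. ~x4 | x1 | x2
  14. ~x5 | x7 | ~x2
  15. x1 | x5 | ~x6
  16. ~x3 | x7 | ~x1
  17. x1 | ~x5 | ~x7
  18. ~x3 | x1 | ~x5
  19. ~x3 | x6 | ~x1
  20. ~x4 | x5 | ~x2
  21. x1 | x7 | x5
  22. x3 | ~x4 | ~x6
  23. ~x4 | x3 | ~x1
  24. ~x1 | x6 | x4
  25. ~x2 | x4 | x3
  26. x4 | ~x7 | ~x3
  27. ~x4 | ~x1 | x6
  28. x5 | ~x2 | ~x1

Try x7 = 1.
Try x1 = 1.
Try x5 = 1.
Unit clause (x4) forces x4 = 1.
Unit clause (x3) forces x3 = 1.
Unit clause (~x2) forces x2 = 0.
Unit clause (x6) forces x6 = 1.
This assignment satisfies each clause.
A satisfying assignment: x1 ↦ 1,  x2 ↦ 0,  x3 ↦ 1,  x4 ↦ 1,  x5 ↦ 1,  x6 ↦ 1,  x7 ↦ 1.

Satisfiable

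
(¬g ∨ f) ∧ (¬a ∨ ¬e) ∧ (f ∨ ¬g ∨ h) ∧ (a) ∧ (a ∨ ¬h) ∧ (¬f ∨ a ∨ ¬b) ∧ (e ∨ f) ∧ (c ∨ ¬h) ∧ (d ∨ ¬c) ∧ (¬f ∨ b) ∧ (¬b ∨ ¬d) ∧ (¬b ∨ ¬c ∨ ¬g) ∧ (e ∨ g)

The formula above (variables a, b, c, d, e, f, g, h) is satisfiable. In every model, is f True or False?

True

Suppose f = False.
Unit clause (¬g) forces g = False.
Unit clause (a) forces a = True.
Unit clause (¬e) forces e = False.
But (e) is also a unit clause — contradiction.
So every satisfying assignment has f = True.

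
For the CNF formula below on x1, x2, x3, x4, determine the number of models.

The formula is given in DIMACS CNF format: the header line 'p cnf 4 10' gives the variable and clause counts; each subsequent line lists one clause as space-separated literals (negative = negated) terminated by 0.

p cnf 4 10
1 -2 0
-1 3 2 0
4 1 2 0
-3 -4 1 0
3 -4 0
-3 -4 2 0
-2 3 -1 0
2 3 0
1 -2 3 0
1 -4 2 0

3

There are 2^4 = 16 truth assignments over (x1, x2, x3, x4).
Split on x4. With x4 = True, the clauses containing x4 are satisfied and ¬x4 drops from the rest; 1 of the 2^3 = 8 assignments to the other variables satisfy what remains.
With x4 = False, by the same count on the reduced clause set, 2 assignments work.
(One model: x1=T, x2=F, x3=T, x4=F.)
Total: 1 + 2 = 3.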